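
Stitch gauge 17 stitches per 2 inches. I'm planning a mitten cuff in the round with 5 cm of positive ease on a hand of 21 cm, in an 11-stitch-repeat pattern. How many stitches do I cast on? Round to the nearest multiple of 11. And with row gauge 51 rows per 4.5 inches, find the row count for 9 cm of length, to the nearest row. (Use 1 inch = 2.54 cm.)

Cast on 88 stitches; work 40 rows.

Finished = 21 + 5 = 26 cm.
26 cm × 1/2.54 = 10.24 inches.
17/2 = 8.5 sts per in; 10.24 × 8.5 = 87.01 sts.
Nearest multiple of 11 → 88.
9 cm = 3.54 inches; × 11.333 = 40.16 → 40 rows.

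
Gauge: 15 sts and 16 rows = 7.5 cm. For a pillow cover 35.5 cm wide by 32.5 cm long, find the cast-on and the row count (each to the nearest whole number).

Stitch gauge = 15/7.5 = 2 sts/cm; 35.5 × 2 = 71.00 → 71 sts.
Row gauge = 16/7.5 = 2.133 rows/cm; 32.5 × 2.133 = 69.33 → 69 rows.

Cast on 71 stitches and work 69 rows.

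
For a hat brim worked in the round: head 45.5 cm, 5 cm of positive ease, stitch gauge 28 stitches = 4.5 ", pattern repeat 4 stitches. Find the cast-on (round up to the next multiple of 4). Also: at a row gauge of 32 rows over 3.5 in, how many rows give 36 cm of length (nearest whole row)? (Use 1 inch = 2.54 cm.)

Finished = 45.5 + 5 = 50.5 cm.
50.5 cm × 1/2.54 = 19.88 inches.
28/4.5 = 6.222 sts per in; 19.88 × 6.222 = 123.71 sts.
Next multiple of 4 → 124.
36 cm = 14.17 inches; × 9.143 = 129.58 → 130 rows.

Cast on 124 stitches; work 130 rows.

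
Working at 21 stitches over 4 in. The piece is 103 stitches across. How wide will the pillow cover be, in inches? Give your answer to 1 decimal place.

21 stitches / 4 inch = 5.25 stitches per inch.
103 / 5.25 = 19.62 inches.

19.6 inches.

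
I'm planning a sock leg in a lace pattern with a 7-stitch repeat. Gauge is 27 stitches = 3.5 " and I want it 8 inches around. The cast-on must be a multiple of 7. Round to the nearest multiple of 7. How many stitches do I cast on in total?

27 / 3.5 = 7.714 sts per inch.
8 × 7.714 = 61.71 sts.
Nearest multiple of 7: 63.

CO 63 sts.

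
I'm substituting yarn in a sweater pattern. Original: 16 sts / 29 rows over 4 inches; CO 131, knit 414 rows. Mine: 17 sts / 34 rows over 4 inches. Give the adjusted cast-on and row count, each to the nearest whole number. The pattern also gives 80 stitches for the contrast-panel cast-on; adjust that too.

Stitches: 131 × 17/16 = 139.19 → 139.
Rows: 414 × 34/29 = 485.38 → 485.
contrast-panel cast-on: 80 × 17/16 = 85.00 → 85.

Cast on 139 stitches; work 485 rows; contrast-panel cast-on 85 stitches.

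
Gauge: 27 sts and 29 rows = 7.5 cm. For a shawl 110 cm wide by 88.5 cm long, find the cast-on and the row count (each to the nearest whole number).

Cast on 396 stitches and work 342 rows.

Stitch gauge = 27/7.5 = 3.6 sts/cm; 110 × 3.6 = 396.00 → 396 sts.
Row gauge = 29/7.5 = 3.867 rows/cm; 88.5 × 3.867 = 342.20 → 342 rows.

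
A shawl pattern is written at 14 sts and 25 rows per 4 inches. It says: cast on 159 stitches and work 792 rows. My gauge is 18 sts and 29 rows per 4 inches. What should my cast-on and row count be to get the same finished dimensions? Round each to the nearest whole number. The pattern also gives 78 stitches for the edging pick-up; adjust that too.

Cast on 204 stitches; work 919 rows; edging pick-up 100 stitches.

Stitches: 159 × 18/14 = 204.43 → 204.
Rows: 792 × 29/25 = 918.72 → 919.
edging pick-up: 78 × 18/14 = 100.29 → 100.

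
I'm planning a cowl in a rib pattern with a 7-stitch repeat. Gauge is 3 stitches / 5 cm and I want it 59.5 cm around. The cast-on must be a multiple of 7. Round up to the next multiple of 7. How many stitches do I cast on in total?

CO 42 sts.

3 / 5 = 0.6 sts per cm.
59.5 × 0.6 = 35.70 sts.
Next multiple of 7: 42.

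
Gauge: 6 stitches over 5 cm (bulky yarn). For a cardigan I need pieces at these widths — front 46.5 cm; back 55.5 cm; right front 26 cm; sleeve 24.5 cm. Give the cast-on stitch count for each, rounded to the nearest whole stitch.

front 56; back 67; right front 31; sleeve 29.

Rate = 6/5 = 1.2 sts per cm.
front: 46.5 × 1.2 = 55.80 → 56.
back: 55.5 × 1.2 = 66.60 → 67.
right front: 26 × 1.2 = 31.20 → 31.
sleeve: 24.5 × 1.2 = 29.40 → 29.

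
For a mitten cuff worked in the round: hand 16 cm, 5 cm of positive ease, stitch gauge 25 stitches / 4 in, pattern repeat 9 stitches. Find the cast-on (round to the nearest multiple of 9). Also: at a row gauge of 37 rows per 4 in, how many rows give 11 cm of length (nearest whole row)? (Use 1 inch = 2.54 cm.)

Cast on 54 stitches; work 40 rows.

Finished = 16 + 5 = 21 cm.
21 cm × 1/2.54 = 8.27 inches.
25/4 = 6.25 sts per in; 8.27 × 6.25 = 51.67 sts.
Nearest multiple of 9 → 54.
11 cm = 4.33 inches; × 9.25 = 40.06 → 40 rows.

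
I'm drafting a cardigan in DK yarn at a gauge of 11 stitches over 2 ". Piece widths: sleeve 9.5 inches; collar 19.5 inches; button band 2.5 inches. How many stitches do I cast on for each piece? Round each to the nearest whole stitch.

sleeve 52; collar 107; button band 14.

Rate = 11/2 = 5.5 sts per in.
sleeve: 9.5 × 5.5 = 52.25 → 52.
collar: 19.5 × 5.5 = 107.25 → 107.
button band: 2.5 × 5.5 = 13.75 → 14.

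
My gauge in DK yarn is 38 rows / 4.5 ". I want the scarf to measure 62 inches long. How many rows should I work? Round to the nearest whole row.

38 rows / 4.5 in = 8.444 rows per inch.
62 × 8.444 = 523.56 rows.
Round to nearest → 524.

Knit 524 rows.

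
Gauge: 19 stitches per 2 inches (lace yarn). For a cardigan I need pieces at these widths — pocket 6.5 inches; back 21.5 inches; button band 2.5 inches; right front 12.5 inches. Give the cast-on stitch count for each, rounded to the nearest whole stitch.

Rate = 19/2 = 9.5 sts per in.
pocket: 6.5 × 9.5 = 61.75 → 62.
back: 21.5 × 9.5 = 204.25 → 204.
button band: 2.5 × 9.5 = 23.75 → 24.
right front: 12.5 × 9.5 = 118.75 → 119.

pocket 62; back 204; button band 24; right front 119.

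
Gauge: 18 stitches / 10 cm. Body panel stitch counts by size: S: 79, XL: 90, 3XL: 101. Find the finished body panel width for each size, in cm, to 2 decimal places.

18/10 = 1.8 sts per cm.
S: 79 / 1.8 = 43.889 → 43.89 cm.
XL: 90 / 1.8 = 50.000 → 50.00 cm.
3XL: 101 / 1.8 = 56.111 → 56.11 cm.

S 43.89 cm; XL 50.00 cm; 3XL 56.11 cm.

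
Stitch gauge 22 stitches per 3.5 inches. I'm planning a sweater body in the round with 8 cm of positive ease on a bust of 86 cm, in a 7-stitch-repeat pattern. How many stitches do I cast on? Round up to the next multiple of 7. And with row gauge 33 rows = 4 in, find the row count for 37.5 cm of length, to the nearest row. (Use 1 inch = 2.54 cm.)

Cast on 238 stitches; work 122 rows.

Finished = 86 + 8 = 94 cm.
94 cm × 1/2.54 = 37.01 inches.
22/3.5 = 6.286 sts per in; 37.01 × 6.286 = 232.62 sts.
Next multiple of 7 → 238.
37.5 cm = 14.76 inches; × 8.25 = 121.80 → 122 rows.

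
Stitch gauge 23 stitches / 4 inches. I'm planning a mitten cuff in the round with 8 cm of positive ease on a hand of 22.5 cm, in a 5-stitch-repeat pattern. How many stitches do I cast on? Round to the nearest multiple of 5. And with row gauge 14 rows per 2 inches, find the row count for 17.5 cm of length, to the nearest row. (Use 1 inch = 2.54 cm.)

Finished = 22.5 + 8 = 30.5 cm.
30.5 cm × 1/2.54 = 12.01 inches.
23/4 = 5.75 sts per in; 12.01 × 5.75 = 69.05 sts.
Nearest multiple of 5 → 70.
17.5 cm = 6.89 inches; × 7 = 48.23 → 48 rows.

Cast on 70 stitches; work 48 rows.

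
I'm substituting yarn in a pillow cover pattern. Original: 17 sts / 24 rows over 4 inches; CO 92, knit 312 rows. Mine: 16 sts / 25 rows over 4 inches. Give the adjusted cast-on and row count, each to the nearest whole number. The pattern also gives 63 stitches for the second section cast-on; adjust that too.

Cast on 87 stitches; work 325 rows; second section cast-on 59 stitches.

Stitches: 92 × 16/17 = 86.59 → 87.
Rows: 312 × 25/24 = 325.00 → 325.
second section cast-on: 63 × 16/17 = 59.29 → 59.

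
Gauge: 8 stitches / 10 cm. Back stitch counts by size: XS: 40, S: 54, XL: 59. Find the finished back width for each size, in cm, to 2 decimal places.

8/10 = 0.8 sts per cm.
XS: 40 / 0.8 = 50.000 → 50.00 cm.
S: 54 / 0.8 = 67.500 → 67.50 cm.
XL: 59 / 0.8 = 73.750 → 73.75 cm.

XS 50.00 cm; S 67.50 cm; XL 73.75 cm.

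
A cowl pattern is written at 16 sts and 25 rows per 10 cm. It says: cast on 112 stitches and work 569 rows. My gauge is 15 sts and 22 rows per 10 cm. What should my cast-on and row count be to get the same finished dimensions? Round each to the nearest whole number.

Stitches: 112 × 15/16 = 105.00 → 105.
Rows: 569 × 22/25 = 500.72 → 501.

Cast on 105 stitches; work 501 rows.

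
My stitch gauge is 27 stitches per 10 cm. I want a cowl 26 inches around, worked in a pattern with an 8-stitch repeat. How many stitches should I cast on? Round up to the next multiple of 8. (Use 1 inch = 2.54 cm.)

26 in = 26 × 2.54 = 66.04 cm.
27 / 10 = 2.7 sts/cm.
66.04 × 2.7 = 178.31 sts.
→ 184.

CO 184 sts.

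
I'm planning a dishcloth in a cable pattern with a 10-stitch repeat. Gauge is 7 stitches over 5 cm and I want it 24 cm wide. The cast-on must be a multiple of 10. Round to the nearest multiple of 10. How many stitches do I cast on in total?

7 / 5 = 1.4 sts per cm.
24 × 1.4 = 33.60 sts.
Nearest multiple of 10: 30.

Cast on 30 stitches.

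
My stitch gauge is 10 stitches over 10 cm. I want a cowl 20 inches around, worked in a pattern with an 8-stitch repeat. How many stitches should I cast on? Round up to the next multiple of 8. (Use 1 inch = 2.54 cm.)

Cast on 56 stitches.

20 in = 20 × 2.54 = 50.80 cm.
10 / 10 = 1 sts/cm.
50.80 × 1 = 50.80 sts.
→ 56.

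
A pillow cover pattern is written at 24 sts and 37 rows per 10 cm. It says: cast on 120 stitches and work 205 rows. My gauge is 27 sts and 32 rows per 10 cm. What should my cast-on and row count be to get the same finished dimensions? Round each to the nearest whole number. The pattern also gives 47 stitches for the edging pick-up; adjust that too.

Stitches: 120 × 27/24 = 135.00 → 135.
Rows: 205 × 32/37 = 177.30 → 177.
edging pick-up: 47 × 27/24 = 52.88 → 53.

Cast on 135 stitches; work 177 rows; edging pick-up 53 stitches.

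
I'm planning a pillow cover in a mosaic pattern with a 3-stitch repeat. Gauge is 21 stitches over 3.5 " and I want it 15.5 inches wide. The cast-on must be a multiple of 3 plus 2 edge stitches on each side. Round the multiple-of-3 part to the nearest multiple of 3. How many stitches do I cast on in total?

94 stitches.

21 / 3.5 = 6 sts per inch.
15.5 × 6 = 93.00 sts.
Less 4 edge sts → 89.00 for the repeat.
Nearest multiple of 3: 90.
Add back 4 edge sts → 94.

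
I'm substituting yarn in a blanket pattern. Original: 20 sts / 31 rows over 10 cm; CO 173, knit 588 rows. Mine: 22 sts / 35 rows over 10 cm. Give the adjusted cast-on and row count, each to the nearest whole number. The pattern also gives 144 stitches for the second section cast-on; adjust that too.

Cast on 190 stitches; work 664 rows; second section cast-on 158 stitches.

Stitches: 173 × 22/20 = 190.30 → 190.
Rows: 588 × 35/31 = 663.87 → 664.
second section cast-on: 144 × 22/20 = 158.40 → 158.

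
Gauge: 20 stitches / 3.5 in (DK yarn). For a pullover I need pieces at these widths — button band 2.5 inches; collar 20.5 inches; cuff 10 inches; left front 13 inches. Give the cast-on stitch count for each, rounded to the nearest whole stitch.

button band 14; collar 117; cuff 57; left front 74.

Rate = 20/3.5 = 5.714 sts per in.
button band: 2.5 × 5.714 = 14.29 → 14.
collar: 20.5 × 5.714 = 117.14 → 117.
cuff: 10 × 5.714 = 57.14 → 57.
left front: 13 × 5.714 = 74.29 → 74.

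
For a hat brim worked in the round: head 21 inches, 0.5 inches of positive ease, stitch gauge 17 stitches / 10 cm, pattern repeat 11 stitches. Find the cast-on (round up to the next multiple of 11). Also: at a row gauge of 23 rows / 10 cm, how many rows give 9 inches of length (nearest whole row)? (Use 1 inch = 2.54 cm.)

Finished = 21 + 0.5 = 21.5 inches.
21.5 inches × 2.54 = 54.61 cm.
17/10 = 1.7 sts per cm; 54.61 × 1.7 = 92.84 sts.
Next multiple of 11 → 99.
9 inches = 22.86 cm; × 2.3 = 52.58 → 53 rows.

Cast on 99 stitches; work 53 rows.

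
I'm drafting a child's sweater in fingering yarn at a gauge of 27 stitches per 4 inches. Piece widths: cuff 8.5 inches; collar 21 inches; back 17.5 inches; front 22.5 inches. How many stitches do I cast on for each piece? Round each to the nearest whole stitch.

cuff 57; collar 142; back 118; front 152.

Rate = 27/4 = 6.75 sts per in.
cuff: 8.5 × 6.75 = 57.38 → 57.
collar: 21 × 6.75 = 141.75 → 142.
back: 17.5 × 6.75 = 118.12 → 118.
front: 22.5 × 6.75 = 151.88 → 152.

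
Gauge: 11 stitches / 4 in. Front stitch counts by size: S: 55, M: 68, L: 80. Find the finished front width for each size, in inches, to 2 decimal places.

S 20.00 inches; M 24.73 inches; L 29.09 inches.

11/4 = 2.75 sts per in.
S: 55 / 2.75 = 20.000 → 20.00 in.
M: 68 / 2.75 = 24.727 → 24.73 in.
L: 80 / 2.75 = 29.091 → 29.09 in.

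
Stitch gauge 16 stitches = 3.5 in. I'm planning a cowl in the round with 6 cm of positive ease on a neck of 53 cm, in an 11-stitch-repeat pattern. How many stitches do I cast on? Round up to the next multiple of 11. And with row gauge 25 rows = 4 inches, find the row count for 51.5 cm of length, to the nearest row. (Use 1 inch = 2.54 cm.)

Finished = 53 + 6 = 59 cm.
59 cm × 1/2.54 = 23.23 inches.
16/3.5 = 4.571 sts per in; 23.23 × 4.571 = 106.19 sts.
Next multiple of 11 → 110.
51.5 cm = 20.28 inches; × 6.25 = 126.72 → 127 rows.

Cast on 110 stitches; work 127 rows.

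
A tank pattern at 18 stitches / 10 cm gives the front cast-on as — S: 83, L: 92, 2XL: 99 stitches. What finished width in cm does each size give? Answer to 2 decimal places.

18/10 = 1.8 sts per cm.
S: 83 / 1.8 = 46.111 → 46.11 cm.
L: 92 / 1.8 = 51.111 → 51.11 cm.
2XL: 99 / 1.8 = 55.000 → 55.00 cm.

S 46.11 cm; L 51.11 cm; 2XL 55.00 cm.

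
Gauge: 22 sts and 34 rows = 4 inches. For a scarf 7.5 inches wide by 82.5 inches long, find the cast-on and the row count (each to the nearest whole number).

Stitch gauge = 22/4 = 5.5 sts/in; 7.5 × 5.5 = 41.25 → 41 sts.
Row gauge = 34/4 = 8.5 rows/in; 82.5 × 8.5 = 701.25 → 701 rows.

Cast on 41 stitches and work 701 rows.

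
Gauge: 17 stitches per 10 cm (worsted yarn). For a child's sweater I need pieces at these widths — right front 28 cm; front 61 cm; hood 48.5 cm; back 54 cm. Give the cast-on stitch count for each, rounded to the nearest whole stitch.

Rate = 17/10 = 1.7 sts per cm.
right front: 28 × 1.7 = 47.60 → 48.
front: 61 × 1.7 = 103.70 → 104.
hood: 48.5 × 1.7 = 82.45 → 82.
back: 54 × 1.7 = 91.80 → 92.

right front 48; front 104; hood 82; back 92.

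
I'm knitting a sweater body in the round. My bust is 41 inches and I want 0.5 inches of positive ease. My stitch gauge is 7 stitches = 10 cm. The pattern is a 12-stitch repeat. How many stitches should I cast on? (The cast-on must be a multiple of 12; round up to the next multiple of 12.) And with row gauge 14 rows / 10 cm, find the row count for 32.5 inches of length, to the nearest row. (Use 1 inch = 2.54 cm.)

Cast on 84 stitches; work 116 rows.

Finished = 41 + 0.5 = 41.5 inches.
41.5 inches × 2.54 = 105.41 cm.
7/10 = 0.7 sts per cm; 105.41 × 0.7 = 73.79 sts.
Next multiple of 12 → 84.
32.5 inches = 82.55 cm; × 1.4 = 115.57 → 116 rows.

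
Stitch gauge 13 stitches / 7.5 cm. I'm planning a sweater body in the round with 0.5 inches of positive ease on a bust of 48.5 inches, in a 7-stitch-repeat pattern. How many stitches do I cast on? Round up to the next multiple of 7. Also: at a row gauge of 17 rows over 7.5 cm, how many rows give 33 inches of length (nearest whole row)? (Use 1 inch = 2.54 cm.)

Cast on 217 stitches; work 190 rows.

Finished = 48.5 + 0.5 = 49 inches.
49 inches × 2.54 = 124.46 cm.
13/7.5 = 1.733 sts per cm; 124.46 × 1.733 = 215.73 sts.
Next multiple of 7 → 217.
33 inches = 83.82 cm; × 2.267 = 189.99 → 190 rows.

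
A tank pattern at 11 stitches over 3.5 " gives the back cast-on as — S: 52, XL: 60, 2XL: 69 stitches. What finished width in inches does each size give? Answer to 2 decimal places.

S 16.55 inches; XL 19.09 inches; 2XL 21.95 inches.

11/3.5 = 3.143 sts per in.
S: 52 / 3.143 = 16.545 → 16.55 in.
XL: 60 / 3.143 = 19.091 → 19.09 in.
2XL: 69 / 3.143 = 21.955 → 21.95 in.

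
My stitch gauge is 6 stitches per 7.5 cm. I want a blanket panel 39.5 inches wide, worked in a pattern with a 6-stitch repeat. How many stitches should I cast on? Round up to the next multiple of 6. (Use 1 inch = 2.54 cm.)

39.5 in = 39.5 × 2.54 = 100.33 cm.
6 / 7.5 = 0.8 sts/cm.
100.33 × 0.8 = 80.26 sts.
→ 84.

84 stitches.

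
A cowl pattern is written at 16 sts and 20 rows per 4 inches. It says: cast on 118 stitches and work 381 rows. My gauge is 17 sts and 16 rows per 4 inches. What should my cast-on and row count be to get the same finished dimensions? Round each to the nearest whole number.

Cast on 125 stitches; work 305 rows.

Stitches: 118 × 17/16 = 125.38 → 125.
Rows: 381 × 16/20 = 304.80 → 305.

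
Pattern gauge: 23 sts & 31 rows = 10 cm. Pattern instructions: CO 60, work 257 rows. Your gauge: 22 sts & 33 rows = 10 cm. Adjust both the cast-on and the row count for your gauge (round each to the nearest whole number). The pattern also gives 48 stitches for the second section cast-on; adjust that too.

Cast on 57 stitches; work 274 rows; second section cast-on 46 stitches.

Stitches: 60 × 22/23 = 57.39 → 57.
Rows: 257 × 33/31 = 273.58 → 274.
second section cast-on: 48 × 22/23 = 45.91 → 46.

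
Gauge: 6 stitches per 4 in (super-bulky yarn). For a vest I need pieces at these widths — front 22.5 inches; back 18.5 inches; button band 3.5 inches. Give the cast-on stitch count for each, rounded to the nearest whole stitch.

front 34; back 28; button band 5.

Rate = 6/4 = 1.5 sts per in.
front: 22.5 × 1.5 = 33.75 → 34.
back: 18.5 × 1.5 = 27.75 → 28.
button band: 3.5 × 1.5 = 5.25 → 5.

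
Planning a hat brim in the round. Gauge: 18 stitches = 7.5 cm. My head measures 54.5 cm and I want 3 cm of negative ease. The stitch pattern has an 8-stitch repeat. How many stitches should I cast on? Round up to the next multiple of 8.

Finished = 54.5 − 3 = 51.5 cm.
18 / 7.5 = 2.4 sts/cm.
51.5 × 2.4 = 123.60 sts.
Next multiple of 8: 128.

CO 128 sts.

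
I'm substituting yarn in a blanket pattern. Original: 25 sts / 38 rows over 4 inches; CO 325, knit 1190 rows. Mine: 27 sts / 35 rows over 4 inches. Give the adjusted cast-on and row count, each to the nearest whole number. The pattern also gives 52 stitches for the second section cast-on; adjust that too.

Stitches: 325 × 27/25 = 351.00 → 351.
Rows: 1190 × 35/38 = 1096.05 → 1096.
second section cast-on: 52 × 27/25 = 56.16 → 56.

Cast on 351 stitches; work 1096 rows; second section cast-on 56 stitches.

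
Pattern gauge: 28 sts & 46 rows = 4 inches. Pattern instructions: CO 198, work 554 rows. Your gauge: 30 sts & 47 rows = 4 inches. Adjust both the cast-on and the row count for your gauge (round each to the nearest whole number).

Stitches: 198 × 30/28 = 212.14 → 212.
Rows: 554 × 47/46 = 566.04 → 566.

Cast on 212 stitches; work 566 rows.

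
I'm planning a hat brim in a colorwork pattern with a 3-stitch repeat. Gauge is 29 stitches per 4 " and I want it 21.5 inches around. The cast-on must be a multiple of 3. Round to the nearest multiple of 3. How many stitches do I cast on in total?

Cast on 156 stitches.

29 / 4 = 7.25 sts per inch.
21.5 × 7.25 = 155.88 sts.
Nearest multiple of 3: 156.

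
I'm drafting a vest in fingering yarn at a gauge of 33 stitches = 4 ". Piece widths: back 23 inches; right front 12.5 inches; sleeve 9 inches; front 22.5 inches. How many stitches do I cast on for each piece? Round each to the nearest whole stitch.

Rate = 33/4 = 8.25 sts per in.
back: 23 × 8.25 = 189.75 → 190.
right front: 12.5 × 8.25 = 103.12 → 103.
sleeve: 9 × 8.25 = 74.25 → 74.
front: 22.5 × 8.25 = 185.62 → 186.

back 190; right front 103; sleeve 74; front 186.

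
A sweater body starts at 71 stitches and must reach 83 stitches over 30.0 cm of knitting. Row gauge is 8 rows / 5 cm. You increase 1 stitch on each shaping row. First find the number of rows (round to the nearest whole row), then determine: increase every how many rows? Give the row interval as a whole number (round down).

Rows = 30.0 × 1.6 = 48.0 → 48 rows.
Stitches to add: 12 → 12 shaping rows (at 1 st each).
48 / 12 = 4.00 → every 4 rows.

Increase every 4th row.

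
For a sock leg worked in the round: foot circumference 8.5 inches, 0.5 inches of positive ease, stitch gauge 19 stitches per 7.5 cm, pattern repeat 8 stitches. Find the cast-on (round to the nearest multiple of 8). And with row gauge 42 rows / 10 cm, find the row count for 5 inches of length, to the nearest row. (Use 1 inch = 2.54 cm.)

Finished = 8.5 + 0.5 = 9 inches.
9 inches × 2.54 = 22.86 cm.
19/7.5 = 2.533 sts per cm; 22.86 × 2.533 = 57.91 sts.
Nearest multiple of 8 → 56.
5 inches = 12.70 cm; × 4.2 = 53.34 → 53 rows.

Cast on 56 stitches; work 53 rows.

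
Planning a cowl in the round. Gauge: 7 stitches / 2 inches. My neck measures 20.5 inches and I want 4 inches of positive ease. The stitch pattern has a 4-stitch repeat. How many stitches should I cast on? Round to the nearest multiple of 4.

Finished = 20.5 + 4 = 24.5 inches.
7 / 2 = 3.5 sts/in.
24.5 × 3.5 = 85.75 sts.
Nearest multiple of 4: 84.

CO 84 sts.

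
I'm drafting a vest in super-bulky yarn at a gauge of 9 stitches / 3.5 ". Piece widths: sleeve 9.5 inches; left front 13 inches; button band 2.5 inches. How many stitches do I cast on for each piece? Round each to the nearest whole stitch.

Rate = 9/3.5 = 2.571 sts per in.
sleeve: 9.5 × 2.571 = 24.43 → 24.
left front: 13 × 2.571 = 33.43 → 33.
button band: 2.5 × 2.571 = 6.43 → 6.

sleeve 24; left front 33; button band 6.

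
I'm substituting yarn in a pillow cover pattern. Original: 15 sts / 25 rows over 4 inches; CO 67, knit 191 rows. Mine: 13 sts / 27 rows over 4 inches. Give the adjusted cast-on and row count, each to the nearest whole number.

Cast on 58 stitches; work 206 rows.

Stitches: 67 × 13/15 = 58.07 → 58.
Rows: 191 × 27/25 = 206.28 → 206.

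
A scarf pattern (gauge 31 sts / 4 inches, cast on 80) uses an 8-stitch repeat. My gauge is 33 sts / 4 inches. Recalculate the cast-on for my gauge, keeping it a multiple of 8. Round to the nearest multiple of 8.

Cast on 88 stitches.

80 × 33 / 31 = 85.16.
Nearest multiple of 8: 88.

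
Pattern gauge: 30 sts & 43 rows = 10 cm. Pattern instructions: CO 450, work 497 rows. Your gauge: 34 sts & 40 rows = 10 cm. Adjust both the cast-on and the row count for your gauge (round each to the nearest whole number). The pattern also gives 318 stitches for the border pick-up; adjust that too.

Stitches: 450 × 34/30 = 510.00 → 510.
Rows: 497 × 40/43 = 462.33 → 462.
border pick-up: 318 × 34/30 = 360.40 → 360.

Cast on 510 stitches; work 462 rows; border pick-up 360 stitches.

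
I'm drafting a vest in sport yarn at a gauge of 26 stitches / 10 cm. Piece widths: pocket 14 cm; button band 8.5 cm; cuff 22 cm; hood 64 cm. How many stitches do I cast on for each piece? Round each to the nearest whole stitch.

pocket 36; button band 22; cuff 57; hood 166.

Rate = 26/10 = 2.6 sts per cm.
pocket: 14 × 2.6 = 36.40 → 36.
button band: 8.5 × 2.6 = 22.10 → 22.
cuff: 22 × 2.6 = 57.20 → 57.
hood: 64 × 2.6 = 166.40 → 166.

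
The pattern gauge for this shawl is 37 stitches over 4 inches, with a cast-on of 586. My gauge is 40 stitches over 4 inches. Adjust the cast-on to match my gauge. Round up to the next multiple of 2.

CO 634 sts.

Scale factor = 40 / 37 = 1.081.
586 × 40 / 37 = 633.51 sts.
→ 634 sts.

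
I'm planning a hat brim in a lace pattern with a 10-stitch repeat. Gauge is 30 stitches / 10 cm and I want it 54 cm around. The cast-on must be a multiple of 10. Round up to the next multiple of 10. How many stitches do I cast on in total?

30 / 10 = 3 sts per cm.
54 × 3 = 162.00 sts.
Next multiple of 10: 170.

CO 170 sts.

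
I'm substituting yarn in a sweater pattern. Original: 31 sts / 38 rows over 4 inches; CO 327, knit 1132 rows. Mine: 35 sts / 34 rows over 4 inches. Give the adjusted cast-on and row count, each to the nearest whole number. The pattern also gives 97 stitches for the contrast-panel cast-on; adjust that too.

Cast on 369 stitches; work 1013 rows; contrast-panel cast-on 110 stitches.

Stitches: 327 × 35/31 = 369.19 → 369.
Rows: 1132 × 34/38 = 1012.84 → 1013.
contrast-panel cast-on: 97 × 35/31 = 109.52 → 110.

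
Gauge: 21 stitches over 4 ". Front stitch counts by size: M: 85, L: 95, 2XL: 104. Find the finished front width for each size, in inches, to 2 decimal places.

21/4 = 5.25 sts per in.
M: 85 / 5.25 = 16.190 → 16.19 in.
L: 95 / 5.25 = 18.095 → 18.10 in.
2XL: 104 / 5.25 = 19.810 → 19.81 in.

M 16.19 inches; L 18.10 inches; 2XL 19.81 inches.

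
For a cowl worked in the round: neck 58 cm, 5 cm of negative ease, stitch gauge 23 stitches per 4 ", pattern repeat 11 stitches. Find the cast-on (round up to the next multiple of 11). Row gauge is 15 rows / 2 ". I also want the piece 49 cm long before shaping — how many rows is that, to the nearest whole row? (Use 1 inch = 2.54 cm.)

Cast on 121 stitches; work 145 rows.

Finished = 58 − 5 = 53 cm.
53 cm × 1/2.54 = 20.87 inches.
23/4 = 5.75 sts per in; 20.87 × 5.75 = 119.98 sts.
Next multiple of 11 → 121.
49 cm = 19.29 inches; × 7.5 = 144.69 → 145 rows.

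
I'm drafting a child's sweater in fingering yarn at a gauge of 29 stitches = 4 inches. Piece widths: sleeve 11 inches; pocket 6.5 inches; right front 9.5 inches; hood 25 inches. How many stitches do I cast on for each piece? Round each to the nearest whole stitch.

Rate = 29/4 = 7.25 sts per in.
sleeve: 11 × 7.25 = 79.75 → 80.
pocket: 6.5 × 7.25 = 47.12 → 47.
right front: 9.5 × 7.25 = 68.88 → 69.
hood: 25 × 7.25 = 181.25 → 181.

sleeve 80; pocket 47; right front 69; hood 181.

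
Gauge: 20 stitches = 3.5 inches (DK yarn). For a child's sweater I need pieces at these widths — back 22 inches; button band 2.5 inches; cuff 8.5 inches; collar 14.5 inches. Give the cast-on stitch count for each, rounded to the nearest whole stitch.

back 126; button band 14; cuff 49; collar 83.

Rate = 20/3.5 = 5.714 sts per in.
back: 22 × 5.714 = 125.71 → 126.
button band: 2.5 × 5.714 = 14.29 → 14.
cuff: 8.5 × 5.714 = 48.57 → 49.
collar: 14.5 × 5.714 = 82.86 → 83.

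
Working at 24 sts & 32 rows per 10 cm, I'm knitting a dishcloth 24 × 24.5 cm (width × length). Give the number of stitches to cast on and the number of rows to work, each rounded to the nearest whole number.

Stitch gauge = 24/10 = 2.4 sts/cm; 24 × 2.4 = 57.60 → 58 sts.
Row gauge = 32/10 = 3.2 rows/cm; 24.5 × 3.2 = 78.40 → 78 rows.

Cast on 58 stitches and work 78 rows.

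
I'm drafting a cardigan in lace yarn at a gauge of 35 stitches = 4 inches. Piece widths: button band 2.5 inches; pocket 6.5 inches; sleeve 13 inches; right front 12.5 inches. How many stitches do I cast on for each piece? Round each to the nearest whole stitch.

Rate = 35/4 = 8.75 sts per in.
button band: 2.5 × 8.75 = 21.88 → 22.
pocket: 6.5 × 8.75 = 56.88 → 57.
sleeve: 13 × 8.75 = 113.75 → 114.
right front: 12.5 × 8.75 = 109.38 → 109.

button band 22; pocket 57; sleeve 114; right front 109.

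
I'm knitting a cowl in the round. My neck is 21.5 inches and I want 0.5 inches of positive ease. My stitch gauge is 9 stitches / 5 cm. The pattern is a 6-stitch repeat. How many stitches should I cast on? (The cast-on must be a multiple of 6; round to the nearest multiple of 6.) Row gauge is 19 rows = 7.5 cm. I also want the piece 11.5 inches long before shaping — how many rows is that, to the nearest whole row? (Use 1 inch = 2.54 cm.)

Finished = 21.5 + 0.5 = 22 inches.
22 inches × 2.54 = 55.88 cm.
9/5 = 1.8 sts per cm; 55.88 × 1.8 = 100.58 sts.
Nearest multiple of 6 → 102.
11.5 inches = 29.21 cm; × 2.533 = 74.00 → 74 rows.

Cast on 102 stitches; work 74 rows.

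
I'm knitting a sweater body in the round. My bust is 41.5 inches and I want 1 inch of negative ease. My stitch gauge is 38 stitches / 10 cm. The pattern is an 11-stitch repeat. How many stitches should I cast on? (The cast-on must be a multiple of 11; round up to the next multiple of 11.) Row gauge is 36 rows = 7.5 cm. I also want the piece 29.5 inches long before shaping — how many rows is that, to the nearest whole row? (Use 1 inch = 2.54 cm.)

Cast on 396 stitches; work 360 rows.

Finished = 41.5 − 1 = 40.5 inches.
40.5 inches × 2.54 = 102.87 cm.
38/10 = 3.8 sts per cm; 102.87 × 3.8 = 390.91 sts.
Next multiple of 11 → 396.
29.5 inches = 74.93 cm; × 4.8 = 359.66 → 360 rows.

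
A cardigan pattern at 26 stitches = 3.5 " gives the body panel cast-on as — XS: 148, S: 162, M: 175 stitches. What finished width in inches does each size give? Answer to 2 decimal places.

26/3.5 = 7.429 sts per in.
XS: 148 / 7.429 = 19.923 → 19.92 in.
S: 162 / 7.429 = 21.808 → 21.81 in.
M: 175 / 7.429 = 23.558 → 23.56 in.

XS 19.92 inches; S 21.81 inches; M 23.56 inches.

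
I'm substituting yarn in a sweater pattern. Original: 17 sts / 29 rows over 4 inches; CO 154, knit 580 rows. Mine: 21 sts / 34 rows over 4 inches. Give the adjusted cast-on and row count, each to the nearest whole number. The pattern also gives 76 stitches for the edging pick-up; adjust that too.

Stitches: 154 × 21/17 = 190.24 → 190.
Rows: 580 × 34/29 = 680.00 → 680.
edging pick-up: 76 × 21/17 = 93.88 → 94.

Cast on 190 stitches; work 680 rows; edging pick-up 94 stitches.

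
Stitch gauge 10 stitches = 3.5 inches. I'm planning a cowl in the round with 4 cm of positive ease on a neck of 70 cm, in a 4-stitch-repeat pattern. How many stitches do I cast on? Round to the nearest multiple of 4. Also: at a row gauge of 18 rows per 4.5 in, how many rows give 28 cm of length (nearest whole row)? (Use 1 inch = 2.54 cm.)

Cast on 84 stitches; work 44 rows.

Finished = 70 + 4 = 74 cm.
74 cm × 1/2.54 = 29.13 inches.
10/3.5 = 2.857 sts per in; 29.13 × 2.857 = 83.24 sts.
Nearest multiple of 4 → 84.
28 cm = 11.02 inches; × 4 = 44.09 → 44 rows.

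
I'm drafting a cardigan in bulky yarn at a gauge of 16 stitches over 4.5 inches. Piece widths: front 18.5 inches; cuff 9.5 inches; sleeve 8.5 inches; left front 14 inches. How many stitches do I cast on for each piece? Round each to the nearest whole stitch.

Rate = 16/4.5 = 3.556 sts per in.
front: 18.5 × 3.556 = 65.78 → 66.
cuff: 9.5 × 3.556 = 33.78 → 34.
sleeve: 8.5 × 3.556 = 30.22 → 30.
left front: 14 × 3.556 = 49.78 → 50.

front 66; cuff 34; sleeve 30; left front 50.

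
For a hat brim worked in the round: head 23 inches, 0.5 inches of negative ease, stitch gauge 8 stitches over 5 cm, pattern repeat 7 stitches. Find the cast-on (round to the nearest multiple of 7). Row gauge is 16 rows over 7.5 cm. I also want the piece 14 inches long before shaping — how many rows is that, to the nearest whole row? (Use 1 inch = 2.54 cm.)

Cast on 91 stitches; work 76 rows.

Finished = 23 − 0.5 = 22.5 inches.
22.5 inches × 2.54 = 57.15 cm.
8/5 = 1.6 sts per cm; 57.15 × 1.6 = 91.44 sts.
Nearest multiple of 7 → 91.
14 inches = 35.56 cm; × 2.133 = 75.86 → 76 rows.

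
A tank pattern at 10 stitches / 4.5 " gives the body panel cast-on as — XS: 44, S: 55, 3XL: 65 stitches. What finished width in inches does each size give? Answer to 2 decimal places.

XS 19.80 inches; S 24.75 inches; 3XL 29.25 inches.

10/4.5 = 2.222 sts per in.
XS: 44 / 2.222 = 19.800 → 19.80 in.
S: 55 / 2.222 = 24.750 → 24.75 in.
3XL: 65 / 2.222 = 29.250 → 29.25 in.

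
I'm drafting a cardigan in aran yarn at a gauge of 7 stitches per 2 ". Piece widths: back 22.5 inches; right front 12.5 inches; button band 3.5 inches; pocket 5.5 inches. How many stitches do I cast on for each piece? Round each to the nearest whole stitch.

back 79; right front 44; button band 12; pocket 19.

Rate = 7/2 = 3.5 sts per in.
back: 22.5 × 3.5 = 78.75 → 79.
right front: 12.5 × 3.5 = 43.75 → 44.
button band: 3.5 × 3.5 = 12.25 → 12.
pocket: 5.5 × 3.5 = 19.25 → 19.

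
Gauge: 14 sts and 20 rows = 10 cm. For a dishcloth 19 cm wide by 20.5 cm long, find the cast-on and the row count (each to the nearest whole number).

Cast on 27 stitches and work 41 rows.

Stitch gauge = 14/10 = 1.4 sts/cm; 19 × 1.4 = 26.60 → 27 sts.
Row gauge = 20/10 = 2 rows/cm; 20.5 × 2 = 41.00 → 41 rows.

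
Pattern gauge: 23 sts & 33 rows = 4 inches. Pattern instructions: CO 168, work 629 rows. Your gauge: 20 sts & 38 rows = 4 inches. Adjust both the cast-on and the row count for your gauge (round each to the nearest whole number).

Stitches: 168 × 20/23 = 146.09 → 146.
Rows: 629 × 38/33 = 724.30 → 724.

Cast on 146 stitches; work 724 rows.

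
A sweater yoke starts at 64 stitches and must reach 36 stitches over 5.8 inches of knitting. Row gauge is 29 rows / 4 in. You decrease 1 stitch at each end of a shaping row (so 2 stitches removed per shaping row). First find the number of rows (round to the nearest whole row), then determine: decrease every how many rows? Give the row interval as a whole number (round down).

Decrease every 3rd row.

Rows = 5.8 × 7.25 = 42.0 → 42 rows.
Stitches to remove: 28 → 14 shaping rows (at 2 st each).
42 / 14 = 3.00 → every 3 rows.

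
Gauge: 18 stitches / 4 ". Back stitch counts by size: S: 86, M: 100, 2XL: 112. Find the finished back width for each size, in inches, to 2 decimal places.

S 19.11 inches; M 22.22 inches; 2XL 24.89 inches.

18/4 = 4.5 sts per in.
S: 86 / 4.5 = 19.111 → 19.11 in.
M: 100 / 4.5 = 22.222 → 22.22 in.
2XL: 112 / 4.5 = 24.889 → 24.89 in.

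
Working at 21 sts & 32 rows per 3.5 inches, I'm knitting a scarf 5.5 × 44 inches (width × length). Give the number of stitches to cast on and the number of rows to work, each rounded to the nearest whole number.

Stitch gauge = 21/3.5 = 6 sts/in; 5.5 × 6 = 33.00 → 33 sts.
Row gauge = 32/3.5 = 9.143 rows/in; 44 × 9.143 = 402.29 → 402 rows.

Cast on 33 stitches and work 402 rows.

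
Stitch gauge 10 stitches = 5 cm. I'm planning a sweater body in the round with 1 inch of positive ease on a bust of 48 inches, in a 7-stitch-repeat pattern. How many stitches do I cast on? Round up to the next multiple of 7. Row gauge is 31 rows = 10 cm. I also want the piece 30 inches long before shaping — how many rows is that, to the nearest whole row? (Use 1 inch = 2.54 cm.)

Cast on 252 stitches; work 236 rows.

Finished = 48 + 1 = 49 inches.
49 inches × 2.54 = 124.46 cm.
10/5 = 2 sts per cm; 124.46 × 2 = 248.92 sts.
Next multiple of 7 → 252.
30 inches = 76.20 cm; × 3.1 = 236.22 → 236 rows.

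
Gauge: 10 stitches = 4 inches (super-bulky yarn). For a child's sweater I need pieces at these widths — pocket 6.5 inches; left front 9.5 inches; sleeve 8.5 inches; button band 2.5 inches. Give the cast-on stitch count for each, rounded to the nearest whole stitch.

Rate = 10/4 = 2.5 sts per in.
pocket: 6.5 × 2.5 = 16.25 → 16.
left front: 9.5 × 2.5 = 23.75 → 24.
sleeve: 8.5 × 2.5 = 21.25 → 21.
button band: 2.5 × 2.5 = 6.25 → 6.

pocket 16; left front 24; sleeve 21; button band 6.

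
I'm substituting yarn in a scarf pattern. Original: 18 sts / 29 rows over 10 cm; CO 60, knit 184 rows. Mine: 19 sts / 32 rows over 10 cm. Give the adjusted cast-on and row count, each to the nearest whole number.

Cast on 63 stitches; work 203 rows.

Stitches: 60 × 19/18 = 63.33 → 63.
Rows: 184 × 32/29 = 203.03 → 203.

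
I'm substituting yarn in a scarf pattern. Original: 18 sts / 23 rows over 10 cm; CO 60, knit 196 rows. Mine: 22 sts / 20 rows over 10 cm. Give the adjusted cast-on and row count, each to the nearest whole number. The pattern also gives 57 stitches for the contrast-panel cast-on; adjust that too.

Stitches: 60 × 22/18 = 73.33 → 73.
Rows: 196 × 20/23 = 170.43 → 170.
contrast-panel cast-on: 57 × 22/18 = 69.67 → 70.

Cast on 73 stitches; work 170 rows; contrast-panel cast-on 70 stitches.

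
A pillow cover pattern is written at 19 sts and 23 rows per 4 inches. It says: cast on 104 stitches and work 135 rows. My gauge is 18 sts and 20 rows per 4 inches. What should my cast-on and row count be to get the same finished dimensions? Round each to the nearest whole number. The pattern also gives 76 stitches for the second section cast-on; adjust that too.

Cast on 99 stitches; work 117 rows; second section cast-on 72 stitches.

Stitches: 104 × 18/19 = 98.53 → 99.
Rows: 135 × 20/23 = 117.39 → 117.
second section cast-on: 76 × 18/19 = 72.00 → 72.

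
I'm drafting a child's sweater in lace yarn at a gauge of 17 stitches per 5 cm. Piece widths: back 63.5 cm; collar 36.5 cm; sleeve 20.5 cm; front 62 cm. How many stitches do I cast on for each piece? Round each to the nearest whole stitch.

back 216; collar 124; sleeve 70; front 211.

Rate = 17/5 = 3.4 sts per cm.
back: 63.5 × 3.4 = 215.90 → 216.
collar: 36.5 × 3.4 = 124.10 → 124.
sleeve: 20.5 × 3.4 = 69.70 → 70.
front: 62 × 3.4 = 210.80 → 211.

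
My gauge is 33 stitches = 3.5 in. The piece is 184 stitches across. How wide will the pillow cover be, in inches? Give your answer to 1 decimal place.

33 stitches / 3.5 inch = 9.429 stitches per inch.
184 / 9.429 = 19.52 inches.

19.5 inches.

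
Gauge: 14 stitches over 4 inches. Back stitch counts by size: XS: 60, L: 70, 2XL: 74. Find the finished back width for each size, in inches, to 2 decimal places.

14/4 = 3.5 sts per in.
XS: 60 / 3.5 = 17.143 → 17.14 in.
L: 70 / 3.5 = 20.000 → 20.00 in.
2XL: 74 / 3.5 = 21.143 → 21.14 in.

XS 17.14 inches; L 20.00 inches; 2XL 21.14 inches.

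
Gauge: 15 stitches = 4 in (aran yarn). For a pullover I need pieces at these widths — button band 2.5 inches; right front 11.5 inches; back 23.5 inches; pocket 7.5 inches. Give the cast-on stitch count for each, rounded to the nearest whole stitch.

button band 9; right front 43; back 88; pocket 28.

Rate = 15/4 = 3.75 sts per in.
button band: 2.5 × 3.75 = 9.38 → 9.
right front: 11.5 × 3.75 = 43.12 → 43.
back: 23.5 × 3.75 = 88.12 → 88.
pocket: 7.5 × 3.75 = 28.12 → 28.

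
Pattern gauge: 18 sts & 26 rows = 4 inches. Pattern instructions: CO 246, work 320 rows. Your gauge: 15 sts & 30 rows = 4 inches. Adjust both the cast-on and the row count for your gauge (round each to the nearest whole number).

Stitches: 246 × 15/18 = 205.00 → 205.
Rows: 320 × 30/26 = 369.23 → 369.

Cast on 205 stitches; work 369 rows.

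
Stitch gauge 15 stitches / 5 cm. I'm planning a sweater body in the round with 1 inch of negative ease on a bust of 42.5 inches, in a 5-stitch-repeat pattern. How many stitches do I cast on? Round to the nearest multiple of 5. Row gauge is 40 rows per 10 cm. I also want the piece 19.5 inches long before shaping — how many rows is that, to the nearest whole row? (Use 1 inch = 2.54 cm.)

Cast on 315 stitches; work 198 rows.

Finished = 42.5 − 1 = 41.5 inches.
41.5 inches × 2.54 = 105.41 cm.
15/5 = 3 sts per cm; 105.41 × 3 = 316.23 sts.
Nearest multiple of 5 → 315.
19.5 inches = 49.53 cm; × 4 = 198.12 → 198 rows.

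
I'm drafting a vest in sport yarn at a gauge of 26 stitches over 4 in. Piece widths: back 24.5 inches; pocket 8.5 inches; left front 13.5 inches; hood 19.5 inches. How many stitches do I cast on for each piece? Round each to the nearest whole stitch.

back 159; pocket 55; left front 88; hood 127.

Rate = 26/4 = 6.5 sts per in.
back: 24.5 × 6.5 = 159.25 → 159.
pocket: 8.5 × 6.5 = 55.25 → 55.
left front: 13.5 × 6.5 = 87.75 → 88.
hood: 19.5 × 6.5 = 126.75 → 127.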